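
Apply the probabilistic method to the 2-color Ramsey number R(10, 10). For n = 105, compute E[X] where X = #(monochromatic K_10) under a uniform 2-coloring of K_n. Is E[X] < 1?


E[X] = C(105, 10) · 2^{1 − 45} = 28848458598960 · 2^{−44} = 28848458598960/17592186044416.
As a reduced fraction: E[X] = 1803028662435/1099511627776 ≈ 1.640.
Is E[X] < 1? NO.
Since E[X] ≥ 1, the first-moment bound is inconclusive at n = 105; it does NOT by itself certify R(10, 10) > 105.

E[X] = 1803028662435/1099511627776 ≈ 1.640; E[X] ≥ 1; first-moment method inconclusive here.


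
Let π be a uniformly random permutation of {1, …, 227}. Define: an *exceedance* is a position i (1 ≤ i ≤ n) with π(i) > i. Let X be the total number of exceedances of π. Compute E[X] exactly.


Write X = Σ_{i=1}^{227} X_i, where X_i = 1_{π(i) > i}.
For each fixed i, π(i) is uniform over {1, …, 227} (marginal of a uniform permutation), so P[π(i) > i] = (n − i)/n. Summing: Σ_{i=1}^{227} (n − i)/n = (0 + 1 + … + 226)/227 = 227(227 − 1)/(2·227) = (227 − 1)/2.
Hence E[X] = Σ_{i=1}^{227} (227 − i)/227 = 113 ≈ 113.000000.

E[X] = 113 = 113.000000.


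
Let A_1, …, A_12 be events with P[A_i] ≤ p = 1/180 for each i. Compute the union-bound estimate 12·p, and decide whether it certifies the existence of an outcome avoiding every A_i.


Union bound: P[∪_{i=1}^{12} A_i] ≤ Σ_i P[A_i] ≤ 12·p = 12·(1/180) = 1/15.
Numerically: 1/15 ≈ 0.066667.
Is 1/15 < 1? YES.
Since P[∪ A_i] ≤ 1/15 < 1, the complement has P[∩ A_i^c] ≥ 1 − 1/15 = 14/15 > 0, so some outcome avoids every A_i.

12·p = 1/15 ≈ 0.066667; existence CERTIFIED by the union bound.


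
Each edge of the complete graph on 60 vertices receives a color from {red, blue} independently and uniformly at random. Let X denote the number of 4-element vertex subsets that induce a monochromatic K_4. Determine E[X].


Let X = Σ_S X_S over the C(60, 4) = 487635 subsets S of size 4, where X_S = 1 if the K_4 on S is monochromatic.
For a fixed S, the K_4 on S has C(4, 2) = 6 edges. P[all 6 edges red] = (1/2)^6, and likewise for blue, so P[monochromatic] = 2·(1/2)^6 = 2^{1 − 6} = 1/32.
By linearity of expectation: E[X] = C(60, 4) · 2^{1 − 6} = 487635 · 1/32 = 487635/32.
Numerically: E[X] ≈ 15238.593750.

E[X] = C(60,4)·2^(1−C(4,2)) = 487635/32 ≈ 15238.593750.


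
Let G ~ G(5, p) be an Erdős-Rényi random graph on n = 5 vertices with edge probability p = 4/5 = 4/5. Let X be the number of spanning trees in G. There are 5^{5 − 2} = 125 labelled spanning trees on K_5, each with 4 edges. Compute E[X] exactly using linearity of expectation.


K_5 has 5^{5 − 2} = 125 labelled spanning trees.
For each such spanning tree H, let X_H = 1 if all 4 edges of H are present in G. Then P[X_H = 1] = p^{4} = (4/5)^{4} = 256/625.
By linearity of expectation: E[X] = Σ_H E[X_H] = 125 · p^{4} = 125 · 256/625 = 256/5.
Numerically: E[X] ≈ 51.2.

E[X] = 125 · (4/5)^{4} = 256/5 ≈ 51.2.


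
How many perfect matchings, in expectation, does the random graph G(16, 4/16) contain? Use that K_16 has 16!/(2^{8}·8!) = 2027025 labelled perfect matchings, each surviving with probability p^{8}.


K_16 has 16!/(2^{8}·8!) = 2027025 labelled perfect matchings.
For each such perfect matching H, let X_H = 1 if all 8 edges of H are present in G. Then P[X_H = 1] = p^{8} = (1/4)^{8} = 1/65536.
By linearity of expectation: E[X] = Σ_H E[X_H] = 2027025 · p^{8} = 2027025 · 1/65536 = 2027025/65536.
Numerically: E[X] ≈ 30.9.

E[X] = 2027025 · (1/4)^{8} = 2027025/65536 ≈ 30.9.


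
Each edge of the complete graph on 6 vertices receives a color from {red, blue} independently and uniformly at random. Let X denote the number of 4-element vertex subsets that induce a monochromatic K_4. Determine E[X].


Let X = Σ_S X_S over the C(6, 4) = 15 subsets S of size 4, where X_S = 1 if the K_4 on S is monochromatic.
For a fixed S, the K_4 on S has C(4, 2) = 6 edges. P[all 6 edges red] = (1/2)^6, and likewise for blue, so P[monochromatic] = 2·(1/2)^6 = 2^{1 − 6} = 1/32.
By linearity of expectation: E[X] = C(6, 4) · 2^{1 − 6} = 15 · 1/32 = 15/32.
Numerically: E[X] ≈ 0.4688.

E[X] = C(6,4)·2^(1−C(4,2)) = 15/32 ≈ 0.4688.


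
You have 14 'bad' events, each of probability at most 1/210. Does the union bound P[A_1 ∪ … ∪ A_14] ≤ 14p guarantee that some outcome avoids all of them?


Union bound: P[∪_{i=1}^{14} A_i] ≤ Σ_i P[A_i] ≤ 14·p = 14·(1/210) = 1/15.
Numerically: 1/15 ≈ 0.0666667.
Is 1/15 < 1? YES.
Since P[∪ A_i] ≤ 1/15 < 1, the complement has P[∩ A_i^c] ≥ 1 − 1/15 = 14/15 > 0, so some outcome avoids every A_i.

14·p = 1/15 ≈ 0.0666667; existence CERTIFIED by the union bound.


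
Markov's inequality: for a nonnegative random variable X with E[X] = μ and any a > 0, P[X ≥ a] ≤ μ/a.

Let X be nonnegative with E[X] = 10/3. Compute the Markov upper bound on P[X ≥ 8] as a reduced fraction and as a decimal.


μ = E[X] = 10/3, a = 8.
Markov: P[X ≥ 8] ≤ μ/a = (10/3)/8 = 5/12.
Numerically: ≈ 0.41667.
(Since a = 8 > μ = 3.33333, the bound 5/12 is < 1 and informative.)

P[X ≥ 8] ≤ 5/12 ≈ 0.41667.


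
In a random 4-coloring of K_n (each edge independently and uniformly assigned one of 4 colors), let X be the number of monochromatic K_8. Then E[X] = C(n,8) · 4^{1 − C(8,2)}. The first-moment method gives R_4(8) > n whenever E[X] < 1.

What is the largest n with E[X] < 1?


We need C(n, 8) · 4^{1 − 28} < 1, i.e. C(n, 8) < 4^{28 − 1} = 18014398509481984.
Check values of n near the boundary:
  n = 407: C(407, 8) = 17424959239309050; 17424959239309050 < 18014398509481984? YES
  n = 408: C(408, 8) = 17773458424095231; 17773458424095231 < 18014398509481984? YES
  n = 409: C(409, 8) = 18128041135797879; 18128041135797879 < 18014398509481984? NO
The largest n with C(n, 8) < 18014398509481984 is n = 408 (where E[X] = 17773458424095231/18014398509481984 ≈ 0.9866). Hence R_4(8) > 408, i.e. R_4(8) ≥ 409.

Largest n = 408; hence R_4(8) > 408.


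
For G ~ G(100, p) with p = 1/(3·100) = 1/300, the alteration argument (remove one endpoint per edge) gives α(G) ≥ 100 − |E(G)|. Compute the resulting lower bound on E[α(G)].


E[|E(G)|] = C(100, 2)·p = 4950 · (1/300) = 33/2.
E[α(G)] ≥ n − E[|E(G)|] = 100 − 33/2 = 167/2.
Numerically: ≈ 83.50000.
(This is only a lower bound; the true E[α(G)] may be larger.)

E[α(G)] ≥ 167/2 ≈ 83.50000.


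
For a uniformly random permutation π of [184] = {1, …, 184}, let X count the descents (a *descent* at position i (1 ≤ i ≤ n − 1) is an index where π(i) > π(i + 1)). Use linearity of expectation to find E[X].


Write X = Σ X_I over i = 1, …, 183, with X_I the indicator of one descent.
There are 183 indicators.
For each fixed i, the pair (π(i), π(i+1)) is a uniformly random ordered pair of distinct values from {1, …, 184}; by symmetry P[π(i) > π(i+1)] = 1/2.
By linearity: E[X] = 183 · (1/2) = (184 − 1) · (1/2) = 183/2 ≈ 91.500000.

E[X] = 183/2 = 91.500000.


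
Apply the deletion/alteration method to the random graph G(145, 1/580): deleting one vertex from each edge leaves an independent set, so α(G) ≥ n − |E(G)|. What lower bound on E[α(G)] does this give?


E[|E(G)|] = C(145, 2)·p = 10440 · (1/580) = 18.
E[α(G)] ≥ n − E[|E(G)|] = 145 − 18 = 127.
Numerically: ≈ 127.000.
(This is only a lower bound; the true E[α(G)] may be larger.)

E[α(G)] ≥ 127 ≈ 127.000.


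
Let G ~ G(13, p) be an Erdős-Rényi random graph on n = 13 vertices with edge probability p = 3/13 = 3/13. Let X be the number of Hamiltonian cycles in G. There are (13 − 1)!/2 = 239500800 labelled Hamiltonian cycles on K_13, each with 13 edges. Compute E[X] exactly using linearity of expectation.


K_13 has (13 − 1)!/2 = 239500800 labelled Hamiltonian cycles.
For each such Hamiltonian cycle H, let X_H = 1 if all 13 edges of H are present in G. Then P[X_H = 1] = p^{13} = (3/13)^{13} = 1594323/302875106592253.
By linearity of expectation: E[X] = Σ_H E[X_H] = 239500800 · p^{13} = 239500800 · 1594323/302875106592253 = 381841633958400/302875106592253.
Numerically: E[X] ≈ 1.261.

E[X] = 239500800 · (3/13)^{13} = 381841633958400/302875106592253 ≈ 1.261.


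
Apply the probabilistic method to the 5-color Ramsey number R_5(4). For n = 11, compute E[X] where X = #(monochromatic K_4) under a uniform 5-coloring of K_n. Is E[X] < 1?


E[X] = C(11, 4) · 5^{1 − 6} = 330 · 5^{−5} = 330/3125.
As a reduced fraction: E[X] = 66/625 ≈ 0.10560.
Is E[X] < 1? YES.
Since E[X] < 1, there exists a 5-coloring of K_{11} with no monochromatic K_4; hence R_5(4) > 11.

E[X] = 66/625 ≈ 0.10560; E[X] < 1, so R_5(4) > 11.


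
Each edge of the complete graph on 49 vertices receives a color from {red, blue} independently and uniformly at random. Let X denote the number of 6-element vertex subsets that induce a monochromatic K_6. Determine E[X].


Let X = Σ_S X_S over the C(49, 6) = 13983816 subsets S of size 6, where X_S = 1 if the K_6 on S is monochromatic.
For a fixed S, the K_6 on S has C(6, 2) = 15 edges. P[all 15 edges red] = (1/2)^15, and likewise for blue, so P[monochromatic] = 2·(1/2)^15 = 2^{1 − 15} = 1/16384.
By linearity of expectation: E[X] = C(49, 6) · 2^{1 − 15} = 13983816 · 1/16384 = 1747977/2048.
Numerically: E[X] ≈ 853.5044.

E[X] = C(49,6)·2^(1−C(6,2)) = 1747977/2048 ≈ 853.5044.


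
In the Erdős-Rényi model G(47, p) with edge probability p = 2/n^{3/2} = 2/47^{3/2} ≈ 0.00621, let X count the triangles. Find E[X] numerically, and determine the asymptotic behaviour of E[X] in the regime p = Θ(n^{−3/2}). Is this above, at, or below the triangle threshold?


Number of potential triangles: C(47, 3) = 16215.
Each occurs with probability p³ ≈ (0.00621)³ ≈ 2.39139e-07.
By linearity: E[X] = C(47, 3)·p³ ≈ 16215 · 2.39139e-07 ≈ 0.004.
Since α = 3/2 > 1, p = c/n^{3/2} = o(1/n) is below the triangle threshold p ~ 1/n. Asymptotically E[X] ~ (c³/6)·n^{3(1−α)} = (2³/6)·n^{-1.5} → 0, so by Markov's inequality G has no triangles w.h.p.

E[X] ≈ 0.004; in regime p = Θ(1/n^{3/2}) E[X] tends to 0 (below the triangle threshold p ~ 1/n).


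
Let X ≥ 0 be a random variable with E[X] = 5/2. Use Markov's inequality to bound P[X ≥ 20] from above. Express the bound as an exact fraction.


μ = E[X] = 5/2, a = 20.
Markov: P[X ≥ 20] ≤ μ/a = (5/2)/20 = 1/8.
Numerically: ≈ 0.12500.
(Since a = 20 > μ = 2.50000, the bound 1/8 is < 1 and informative.)

P[X ≥ 20] ≤ 1/8 ≈ 0.12500.


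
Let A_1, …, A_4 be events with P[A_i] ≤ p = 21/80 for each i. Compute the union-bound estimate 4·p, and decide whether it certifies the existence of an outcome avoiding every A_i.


Union bound: P[∪_{i=1}^{4} A_i] ≤ Σ_i P[A_i] ≤ 4·p = 4·(21/80) = 21/20.
Numerically: 21/20 ≈ 1.0500000.
Is 21/20 < 1? NO.
Since the bound 21/20 is ≥ 1, the union bound is uninformative here; it does NOT by itself certify existence.

4·p = 21/20 ≈ 1.0500000; existence NOT certified by the union bound.


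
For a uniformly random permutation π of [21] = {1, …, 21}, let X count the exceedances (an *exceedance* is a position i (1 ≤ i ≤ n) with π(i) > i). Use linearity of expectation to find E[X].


Write X = Σ_{i=1}^{21} X_i, where X_i = 1_{π(i) > i}.
For each fixed i, π(i) is uniform over {1, …, 21} (marginal of a uniform permutation), so P[π(i) > i] = (n − i)/n. Summing: Σ_{i=1}^{21} (n − i)/n = (0 + 1 + … + 20)/21 = 21(21 − 1)/(2·21) = (21 − 1)/2.
Hence E[X] = Σ_{i=1}^{21} (21 − i)/21 = 10 ≈ 10.000.

E[X] = 10 = 10.000.


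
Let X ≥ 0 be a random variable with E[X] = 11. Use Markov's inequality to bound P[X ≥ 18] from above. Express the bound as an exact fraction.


μ = E[X] = 11, a = 18.
Markov: P[X ≥ 18] ≤ μ/a = (11)/18 = 11/18.
Numerically: ≈ 0.611.
(Since a = 18 > μ = 11.000, the bound 11/18 is < 1 and informative.)

P[X ≥ 18] ≤ 11/18 ≈ 0.611.


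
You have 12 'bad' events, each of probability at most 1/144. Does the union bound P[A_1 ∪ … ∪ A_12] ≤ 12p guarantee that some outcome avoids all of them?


Union bound: P[∪_{i=1}^{12} A_i] ≤ Σ_i P[A_i] ≤ 12·p = 12·(1/144) = 1/12.
Numerically: 1/12 ≈ 0.08333.
Is 1/12 < 1? YES.
Since P[∪ A_i] ≤ 1/12 < 1, the complement has P[∩ A_i^c] ≥ 1 − 1/12 = 11/12 > 0, so some outcome avoids every A_i.

12·p = 1/12 ≈ 0.08333; existence CERTIFIED by the union bound.


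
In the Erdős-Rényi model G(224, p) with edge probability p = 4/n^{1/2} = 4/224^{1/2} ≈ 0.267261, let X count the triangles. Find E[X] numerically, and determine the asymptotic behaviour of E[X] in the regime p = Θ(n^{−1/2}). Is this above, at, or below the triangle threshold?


Number of potential triangles: C(224, 3) = 1848224.
Each occurs with probability p³ ≈ (0.267261)³ ≈ 1.90900887e-02.
By linearity: E[X] = C(224, 3)·p³ ≈ 1848224 · 1.90900887e-02 ≈ 35282.760112.
Since α = 1/2 < 1, p = c/n^{1/2} ≫ 1/n is above the triangle threshold p ~ 1/n. Asymptotically E[X] ~ (c³/6)·n^{3(1−α)} = (4³/6)·n^{1.5} → ∞; triangles are abundant w.h.p.

E[X] ≈ 35282.760112; in regime p = Θ(1/n^{1/2}) E[X] diverges (above the triangle threshold p ~ 1/n).


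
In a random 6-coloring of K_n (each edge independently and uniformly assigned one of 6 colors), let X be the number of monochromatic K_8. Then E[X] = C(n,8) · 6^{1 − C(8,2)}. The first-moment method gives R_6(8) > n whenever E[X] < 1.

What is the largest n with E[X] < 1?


We need C(n, 8) · 6^{1 − 28} < 1, i.e. C(n, 8) < 6^{28 − 1} = 1023490369077469249536.
Check values of n near the boundary:
  n = 1589: C(1589, 8) = 990389025825605844438; 990389025825605844438 < 1023490369077469249536? YES
  n = 1590: C(1590, 8) = 995397314198933813310; 995397314198933813310 < 1023490369077469249536? YES
  n = 1591: C(1591, 8) = 1000427749141189953870; 1000427749141189953870 < 1023490369077469249536? YES
  n = 1592: C(1592, 8) = 1005480414540892933435; 1005480414540892933435 < 1023490369077469249536? YES
  n = 1593: C(1593, 8) = 1010555394551193970323; 1010555394551193970323 < 1023490369077469249536? YES
  n = 1594: C(1594, 8) = 1015652773590544255167; 1015652773590544255167 < 1023490369077469249536? YES
  n = 1595: C(1595, 8) = 1020772636343363633895; 1020772636343363633895 < 1023490369077469249536? YES
  n = 1596: C(1596, 8) = 1025915067760710553965; 1025915067760710553965 < 1023490369077469249536? NO
The largest n with C(n, 8) < 1023490369077469249536 is n = 1595 (where E[X] = 113419181815929292655/113721152119718805504 ≈ 0.9973446). Hence R_6(8) > 1595, i.e. R_6(8) ≥ 1596.

Largest n = 1595; hence R_6(8) > 1595.


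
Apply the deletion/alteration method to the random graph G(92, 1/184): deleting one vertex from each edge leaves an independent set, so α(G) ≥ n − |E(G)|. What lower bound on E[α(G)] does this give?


E[|E(G)|] = C(92, 2)·p = 4186 · (1/184) = 91/4.
E[α(G)] ≥ n − E[|E(G)|] = 92 − 91/4 = 277/4.
Numerically: ≈ 69.25000.
(This is only a lower bound; the true E[α(G)] may be larger.)

E[α(G)] ≥ 277/4 ≈ 69.25000.


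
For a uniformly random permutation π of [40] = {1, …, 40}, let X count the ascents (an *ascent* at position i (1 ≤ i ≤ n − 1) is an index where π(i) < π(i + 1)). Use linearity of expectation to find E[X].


Write X = Σ X_I over i = 1, …, 39, with X_I the indicator of one ascent.
There are 39 indicators.
For each fixed i, the pair (π(i), π(i+1)) is a uniformly random ordered pair of distinct values from {1, …, 40}; by symmetry P[π(i) < π(i+1)] = 1/2.
By linearity: E[X] = 39 · (1/2) = (40 − 1) · (1/2) = 39/2 ≈ 19.500.

E[X] = 39/2 = 19.500.


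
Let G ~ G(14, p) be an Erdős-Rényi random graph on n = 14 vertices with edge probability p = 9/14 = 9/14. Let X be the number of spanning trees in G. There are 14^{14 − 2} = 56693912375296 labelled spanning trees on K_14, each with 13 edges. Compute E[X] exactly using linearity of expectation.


K_14 has 14^{14 − 2} = 56693912375296 labelled spanning trees.
For each such spanning tree H, let X_H = 1 if all 13 edges of H are present in G. Then P[X_H = 1] = p^{13} = (9/14)^{13} = 2541865828329/793714773254144.
By linearity: E[X] = Σ_H E[X_H] = 56693912375296 · p^{13} = 56693912375296 · 2541865828329/793714773254144 = 2541865828329/14.
Numerically: E[X] ≈ 1.816e+11.

E[X] = 56693912375296 · (9/14)^{13} = 2541865828329/14 ≈ 1.816e+11.


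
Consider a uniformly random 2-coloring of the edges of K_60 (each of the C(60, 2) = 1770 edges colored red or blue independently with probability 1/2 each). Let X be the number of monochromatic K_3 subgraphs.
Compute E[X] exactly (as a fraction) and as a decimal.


Let X = Σ_S X_S over the C(60, 3) = 34220 subsets S of size 3, where X_S = 1 if the K_3 on S is monochromatic.
For a fixed S, the K_3 on S has C(3, 2) = 3 edges. P[all 3 edges red] = (1/2)^3, and likewise for blue, so P[monochromatic] = 2·(1/2)^3 = 2^{1 − 3} = 1/4.
Summing: E[X] = C(60, 3) · 2^{1 − 3} = 34220 · 1/4 = 8555.
Numerically: E[X] ≈ 8555.0000.

E[X] = C(60,3)·2^(1−C(3,2)) = 8555 ≈ 8555.0000.


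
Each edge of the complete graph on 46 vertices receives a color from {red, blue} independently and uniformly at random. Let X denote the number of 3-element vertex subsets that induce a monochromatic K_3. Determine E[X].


Let X = Σ_S X_S over the C(46, 3) = 15180 subsets S of size 3, where X_S = 1 if the K_3 on S is monochromatic.
For a fixed S, the K_3 on S has C(3, 2) = 3 edges. P[all 3 edges red] = (1/2)^3, and likewise for blue, so P[monochromatic] = 2·(1/2)^3 = 2^{1 − 3} = 1/4.
By linearity of expectation: E[X] = C(46, 3) · 2^{1 − 3} = 15180 · 1/4 = 3795.
Numerically: E[X] ≈ 3795.0000.

E[X] = C(46,3)·2^(1−C(3,2)) = 3795 ≈ 3795.0000.


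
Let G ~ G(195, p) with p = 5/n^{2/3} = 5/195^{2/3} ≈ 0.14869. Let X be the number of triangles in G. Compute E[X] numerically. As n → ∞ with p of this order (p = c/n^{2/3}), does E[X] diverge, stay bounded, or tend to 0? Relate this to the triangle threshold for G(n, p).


Number of potential triangles: C(195, 3) = 1216865.
Each occurs with probability p³ ≈ (0.14869)³ ≈ 3.2873110e-03.
By linearity: E[X] = C(195, 3)·p³ ≈ 1216865 · 3.2873110e-03 ≈ 4000.21368.
Since α = 2/3 < 1, p = c/n^{2/3} ≫ 1/n is above the triangle threshold p ~ 1/n. Asymptotically E[X] ~ (c³/6)·n^{3(1−α)} = (5³/6)·n^{1} → ∞; triangles are abundant w.h.p.

E[X] ≈ 4000.21368; in regime p = Θ(1/n^{2/3}) E[X] diverges (above the triangle threshold p ~ 1/n).


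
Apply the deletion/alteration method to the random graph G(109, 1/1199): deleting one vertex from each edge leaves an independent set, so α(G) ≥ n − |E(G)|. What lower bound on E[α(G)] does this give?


E[|E(G)|] = C(109, 2)·p = 5886 · (1/1199) = 54/11.
E[α(G)] ≥ n − E[|E(G)|] = 109 − 54/11 = 1145/11.
Numerically: ≈ 104.090909.
(This is only a lower bound; the true E[α(G)] may be larger.)

E[α(G)] ≥ 1145/11 ≈ 104.090909.


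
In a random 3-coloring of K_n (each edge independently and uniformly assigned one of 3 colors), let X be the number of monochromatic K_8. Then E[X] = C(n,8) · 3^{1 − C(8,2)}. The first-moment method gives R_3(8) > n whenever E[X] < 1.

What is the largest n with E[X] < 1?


We need C(n, 8) · 3^{1 − 28} < 1, i.e. C(n, 8) < 3^{28 − 1} = 7625597484987.
Check values of n near the boundary:
  n = 155: C(155, 8) = 6876747915675; 6876747915675 < 7625597484987? YES
  n = 156: C(156, 8) = 7248464019225; 7248464019225 < 7625597484987? YES
  n = 157: C(157, 8) = 7637643295425; 7637643295425 < 7625597484987? NO
  n = 158: C(158, 8) = 8044984271181; 8044984271181 < 7625597484987? NO
The largest n with C(n, 8) < 7625597484987 is n = 156 (where E[X] = 805384891025/847288609443 ≈ 0.95054). Hence R_3(8) > 156, i.e. R_3(8) ≥ 157.

Largest n = 156; hence R_3(8) > 156.


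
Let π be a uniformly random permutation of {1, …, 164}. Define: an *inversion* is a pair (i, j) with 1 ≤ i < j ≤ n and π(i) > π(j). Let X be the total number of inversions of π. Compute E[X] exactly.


Write X = Σ X_I over the C(164, 2) = 13366 pairs i < j, with X_I the indicator of one inversion.
There are 13366 indicators.
For each fixed pair i < j, the values π(i) and π(j) are two distinct elements of {1, …, 164} in uniformly random order; by symmetry P[π(i) > π(j)] = 1/2.
By linearity: E[X] = 13366 · (1/2) = C(164, 2) · (1/2) = 13366/2 = 6683 ≈ 6683.000000.

E[X] = 6683 = 6683.000000.


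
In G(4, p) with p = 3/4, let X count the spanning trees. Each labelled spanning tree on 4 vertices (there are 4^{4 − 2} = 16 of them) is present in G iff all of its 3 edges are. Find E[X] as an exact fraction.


K_4 has 4^{4 − 2} = 16 labelled spanning trees.
For each such spanning tree H, let X_H = 1 if all 3 edges of H are present in G. Then P[X_H = 1] = p^{3} = (3/4)^{3} = 27/64.
By linearity: E[X] = Σ_H E[X_H] = 16 · p^{3} = 16 · 27/64 = 27/4.
Numerically: E[X] ≈ 6.75.

E[X] = 16 · (3/4)^{3} = 27/4 ≈ 6.75.


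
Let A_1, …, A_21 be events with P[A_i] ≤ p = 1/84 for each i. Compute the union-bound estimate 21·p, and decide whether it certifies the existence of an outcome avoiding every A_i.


Union bound: P[∪_{i=1}^{21} A_i] ≤ Σ_i P[A_i] ≤ 21·p = 21·(1/84) = 1/4.
Numerically: 1/4 ≈ 0.2500.
Is 1/4 < 1? YES.
Since P[∪ A_i] ≤ 1/4 < 1, the complement has P[∩ A_i^c] ≥ 1 − 1/4 = 3/4 > 0, so some outcome avoids every A_i.

21·p = 1/4 ≈ 0.2500; existence CERTIFIED by the union bound.


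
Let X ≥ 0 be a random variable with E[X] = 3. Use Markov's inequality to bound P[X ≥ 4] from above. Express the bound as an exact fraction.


μ = E[X] = 3, a = 4.
Markov: P[X ≥ 4] ≤ μ/a = (3)/4 = 3/4.
Numerically: ≈ 0.75000.
(Since a = 4 > μ = 3.00000, the bound 3/4 is < 1 and informative.)

P[X ≥ 4] ≤ 3/4 ≈ 0.75000.


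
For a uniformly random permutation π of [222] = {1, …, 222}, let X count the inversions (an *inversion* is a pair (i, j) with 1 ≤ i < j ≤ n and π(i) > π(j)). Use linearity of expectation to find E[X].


Write X = Σ X_I over the C(222, 2) = 24531 pairs i < j, with X_I the indicator of one inversion.
There are 24531 indicators.
For each fixed pair i < j, the values π(i) and π(j) are two distinct elements of {1, …, 222} in uniformly random order; by symmetry P[π(i) > π(j)] = 1/2.
By linearity: E[X] = 24531 · (1/2) = C(222, 2) · (1/2) = 24531/2 = 24531/2 ≈ 12265.5000.

E[X] = 24531/2 = 12265.5000.


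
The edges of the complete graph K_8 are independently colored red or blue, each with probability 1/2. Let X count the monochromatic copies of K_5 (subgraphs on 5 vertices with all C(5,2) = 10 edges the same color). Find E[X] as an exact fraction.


Let X = Σ_S X_S over the C(8, 5) = 56 subsets S of size 5, where X_S = 1 if the K_5 on S is monochromatic.
For a fixed S, the K_5 on S has C(5, 2) = 10 edges. P[all 10 edges red] = (1/2)^10, and likewise for blue, so P[monochromatic] = 2·(1/2)^10 = 2^{1 − 10} = 1/512.
By linearity: E[X] = C(8, 5) · 2^{1 − 10} = 56 · 1/512 = 7/64.
Numerically: E[X] ≈ 0.1094.

E[X] = C(8,5)·2^(1−C(5,2)) = 7/64 ≈ 0.1094.


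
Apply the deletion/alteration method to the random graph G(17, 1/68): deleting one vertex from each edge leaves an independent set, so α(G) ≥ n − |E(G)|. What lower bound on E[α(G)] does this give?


E[|E(G)|] = C(17, 2)·p = 136 · (1/68) = 2.
E[α(G)] ≥ n − E[|E(G)|] = 17 − 2 = 15.
Numerically: ≈ 15.000000.
(This is only a lower bound; the true E[α(G)] may be larger.)

E[α(G)] ≥ 15 ≈ 15.000000.


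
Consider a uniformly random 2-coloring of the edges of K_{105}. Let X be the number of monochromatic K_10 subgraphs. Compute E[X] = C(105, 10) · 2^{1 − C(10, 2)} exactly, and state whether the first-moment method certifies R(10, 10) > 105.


E[X] = C(105, 10) · 2^{1 − 45} = 28848458598960 · 2^{−44} = 28848458598960/17592186044416.
As a reduced fraction: E[X] = 1803028662435/1099511627776 ≈ 1.639845.
Is E[X] < 1? NO.
Since E[X] ≥ 1, the first-moment bound is inconclusive at n = 105; it does NOT by itself certify R(10, 10) > 105.

E[X] = 1803028662435/1099511627776 ≈ 1.639845; E[X] ≥ 1; first-moment method inconclusive here.


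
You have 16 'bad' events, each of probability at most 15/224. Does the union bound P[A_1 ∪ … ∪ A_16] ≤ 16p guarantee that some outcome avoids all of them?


Union bound: P[∪_{i=1}^{16} A_i] ≤ Σ_i P[A_i] ≤ 16·p = 16·(15/224) = 15/14.
Numerically: 15/14 ≈ 1.071429.
Is 15/14 < 1? NO.
Since the bound 15/14 is ≥ 1, the union bound is uninformative here; it does NOT by itself certify existence.

16·p = 15/14 ≈ 1.071429; existence NOT certified by the union bound.


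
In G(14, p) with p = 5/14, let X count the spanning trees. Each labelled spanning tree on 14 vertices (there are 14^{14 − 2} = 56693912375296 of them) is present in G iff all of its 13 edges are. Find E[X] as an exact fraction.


K_14 has 14^{14 − 2} = 56693912375296 labelled spanning trees.
For each such spanning tree H, let X_H = 1 if all 13 edges of H are present in G. Then P[X_H = 1] = p^{13} = (5/14)^{13} = 1220703125/793714773254144.
By linearity: E[X] = Σ_H E[X_H] = 56693912375296 · p^{13} = 56693912375296 · 1220703125/793714773254144 = 1220703125/14.
Numerically: E[X] ≈ 8.719e+07.

E[X] = 56693912375296 · (5/14)^{13} = 1220703125/14 ≈ 8.719e+07.


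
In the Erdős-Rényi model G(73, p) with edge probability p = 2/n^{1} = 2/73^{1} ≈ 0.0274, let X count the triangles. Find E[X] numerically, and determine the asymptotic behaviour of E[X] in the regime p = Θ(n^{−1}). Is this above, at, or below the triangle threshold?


Number of potential triangles: C(73, 3) = 62196.
Each occurs with probability p³ ≈ (0.0274)³ ≈ 2.056465e-05.
By linearity: E[X] = C(73, 3)·p³ ≈ 62196 · 2.056465e-05 ≈ 1.2790.
Here α = 1, so p = 2/n is exactly at the triangle threshold p ~ 1/n. Asymptotically E[X] → c³/6 = 2³/6 = 4/3 ≈ 1.3333, a bounded constant. In this regime the triangle count is asymptotically Poisson(c³/6).

E[X] ≈ 1.2790; in regime p = Θ(1/n^{1}) E[X] stays bounded (at the triangle threshold p ~ 1/n).


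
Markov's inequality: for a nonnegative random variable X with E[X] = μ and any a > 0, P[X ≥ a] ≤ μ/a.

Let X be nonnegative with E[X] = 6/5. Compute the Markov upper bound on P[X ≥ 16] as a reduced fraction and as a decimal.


μ = E[X] = 6/5, a = 16.
Markov: P[X ≥ 16] ≤ μ/a = (6/5)/16 = 3/40.
Numerically: ≈ 0.0750.
(Since a = 16 > μ = 1.2000, the bound 3/40 is < 1 and informative.)

P[X ≥ 16] ≤ 3/40 ≈ 0.0750.


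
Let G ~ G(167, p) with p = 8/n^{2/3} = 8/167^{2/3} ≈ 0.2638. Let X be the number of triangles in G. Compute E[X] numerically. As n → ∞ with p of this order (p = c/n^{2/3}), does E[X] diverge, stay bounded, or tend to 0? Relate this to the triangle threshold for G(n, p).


Number of potential triangles: C(167, 3) = 762355.
Each occurs with probability p³ ≈ (0.2638)³ ≈ 1.8358493e-02.
By linearity: E[X] = C(167, 3)·p³ ≈ 762355 · 1.8358493e-02 ≈ 13995.68862.
Since α = 2/3 < 1, p = c/n^{2/3} ≫ 1/n is above the triangle threshold p ~ 1/n. Asymptotically E[X] ~ (c³/6)·n^{3(1−α)} = (8³/6)·n^{1} → ∞; triangles are abundant w.h.p.

E[X] ≈ 13995.68862; in regime p = Θ(1/n^{2/3}) E[X] diverges (above the triangle threshold p ~ 1/n).


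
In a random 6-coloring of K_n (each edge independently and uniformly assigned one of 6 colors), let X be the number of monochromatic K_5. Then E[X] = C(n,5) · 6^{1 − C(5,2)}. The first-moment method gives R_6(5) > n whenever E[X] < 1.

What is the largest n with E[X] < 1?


We need C(n, 5) · 6^{1 − 10} < 1, i.e. C(n, 5) < 6^{10 − 1} = 10077696.
Check values of n near the boundary:
  n = 62: C(62, 5) = 6471002; 6471002 < 10077696? YES
  n = 63: C(63, 5) = 7028847; 7028847 < 10077696? YES
  n = 64: C(64, 5) = 7624512; 7624512 < 10077696? YES
  n = 65: C(65, 5) = 8259888; 8259888 < 10077696? YES
  n = 66: C(66, 5) = 8936928; 8936928 < 10077696? YES
  n = 67: C(67, 5) = 9657648; 9657648 < 10077696? YES
  n = 68: C(68, 5) = 10424128; 10424128 < 10077696? NO
  n = 69: C(69, 5) = 11238513; 11238513 < 10077696? NO
  n = 70: C(70, 5) = 12103014; 12103014 < 10077696? NO
The largest n with C(n, 5) < 10077696 is n = 67 (where E[X] = 67067/69984 ≈ 0.9583190). Hence R_6(5) > 67, i.e. R_6(5) ≥ 68.

Largest n = 67; hence R_6(5) > 67.


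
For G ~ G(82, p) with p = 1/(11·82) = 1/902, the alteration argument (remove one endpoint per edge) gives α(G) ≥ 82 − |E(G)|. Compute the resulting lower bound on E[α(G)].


E[|E(G)|] = C(82, 2)·p = 3321 · (1/902) = 81/22.
E[α(G)] ≥ n − E[|E(G)|] = 82 − 81/22 = 1723/22.
Numerically: ≈ 78.3182.
(This is only a lower bound; the true E[α(G)] may be larger.)

E[α(G)] ≥ 1723/22 ≈ 78.3182.


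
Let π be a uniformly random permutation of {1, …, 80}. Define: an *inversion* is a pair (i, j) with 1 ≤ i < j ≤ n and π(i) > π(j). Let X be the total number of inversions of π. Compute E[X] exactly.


Write X = Σ X_I over the C(80, 2) = 3160 pairs i < j, with X_I the indicator of one inversion.
There are 3160 indicators.
For each fixed pair i < j, the values π(i) and π(j) are two distinct elements of {1, …, 80} in uniformly random order; by symmetry P[π(i) > π(j)] = 1/2.
By linearity: E[X] = 3160 · (1/2) = C(80, 2) · (1/2) = 3160/2 = 1580 ≈ 1580.000000.

E[X] = 1580 = 1580.000000.


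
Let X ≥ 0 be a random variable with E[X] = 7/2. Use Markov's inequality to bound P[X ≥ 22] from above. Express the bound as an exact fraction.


μ = E[X] = 7/2, a = 22.
Markov: P[X ≥ 22] ≤ μ/a = (7/2)/22 = 7/44.
Numerically: ≈ 0.1591.
(Since a = 22 > μ = 3.5000, the bound 7/44 is < 1 and informative.)

P[X ≥ 22] ≤ 7/44 ≈ 0.1591.


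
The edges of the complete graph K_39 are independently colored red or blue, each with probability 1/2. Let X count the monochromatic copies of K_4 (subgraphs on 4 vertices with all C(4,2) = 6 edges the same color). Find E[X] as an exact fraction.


Let X = Σ_S X_S over the C(39, 4) = 82251 subsets S of size 4, where X_S = 1 if the K_4 on S is monochromatic.
For a fixed S, the K_4 on S has C(4, 2) = 6 edges. P[all 6 edges red] = (1/2)^6, and likewise for blue, so P[monochromatic] = 2·(1/2)^6 = 2^{1 − 6} = 1/32.
Summing: E[X] = C(39, 4) · 2^{1 − 6} = 82251 · 1/32 = 82251/32.
Numerically: E[X] ≈ 2570.3438.

E[X] = C(39,4)·2^(1−C(4,2)) = 82251/32 ≈ 2570.3438.


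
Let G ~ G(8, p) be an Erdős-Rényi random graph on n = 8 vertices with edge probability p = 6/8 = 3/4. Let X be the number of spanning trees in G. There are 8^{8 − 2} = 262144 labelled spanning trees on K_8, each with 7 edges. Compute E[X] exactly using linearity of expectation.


K_8 has 8^{8 − 2} = 262144 labelled spanning trees.
For each such spanning tree H, let X_H = 1 if all 7 edges of H are present in G. Then P[X_H = 1] = p^{7} = (3/4)^{7} = 2187/16384.
By linearity: E[X] = Σ_H E[X_H] = 262144 · p^{7} = 262144 · 2187/16384 = 34992.
Numerically: E[X] ≈ 3.5e+04.

E[X] = 262144 · (3/4)^{7} = 34992 ≈ 3.5e+04.


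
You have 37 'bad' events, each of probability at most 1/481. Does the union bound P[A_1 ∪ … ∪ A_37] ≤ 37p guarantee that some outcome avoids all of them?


Union bound: P[∪_{i=1}^{37} A_i] ≤ Σ_i P[A_i] ≤ 37·p = 37·(1/481) = 1/13.
Numerically: 1/13 ≈ 0.0769231.
Is 1/13 < 1? YES.
Since P[∪ A_i] ≤ 1/13 < 1, the complement has P[∩ A_i^c] ≥ 1 − 1/13 = 12/13 > 0, so some outcome avoids every A_i.

37·p = 1/13 ≈ 0.0769231; existence CERTIFIED by the union bound.


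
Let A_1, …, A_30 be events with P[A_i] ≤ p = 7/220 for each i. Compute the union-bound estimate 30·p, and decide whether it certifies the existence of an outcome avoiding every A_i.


Union bound: P[∪_{i=1}^{30} A_i] ≤ Σ_i P[A_i] ≤ 30·p = 30·(7/220) = 21/22.
Numerically: 21/22 ≈ 0.9545455.
Is 21/22 < 1? YES.
Since P[∪ A_i] ≤ 21/22 < 1, the complement has P[∩ A_i^c] ≥ 1 − 21/22 = 1/22 > 0, so some outcome avoids every A_i.

30·p = 21/22 ≈ 0.9545455; existence CERTIFIED by the union bound.


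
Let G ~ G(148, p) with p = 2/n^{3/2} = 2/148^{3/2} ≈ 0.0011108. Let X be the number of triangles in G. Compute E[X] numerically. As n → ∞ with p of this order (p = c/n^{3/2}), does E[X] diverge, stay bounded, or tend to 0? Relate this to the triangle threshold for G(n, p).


Number of potential triangles: C(148, 3) = 529396.
Each occurs with probability p³ ≈ (0.0011108)³ ≈ 1.3706049e-09.
By linearity: E[X] = C(148, 3)·p³ ≈ 529396 · 1.3706049e-09 ≈ 0.00073.
Since α = 3/2 > 1, p = c/n^{3/2} = o(1/n) is below the triangle threshold p ~ 1/n. Asymptotically E[X] ~ (c³/6)·n^{3(1−α)} = (2³/6)·n^{-1.5} → 0, so by Markov's inequality G has no triangles w.h.p.

E[X] ≈ 0.00073; in regime p = Θ(1/n^{3/2}) E[X] tends to 0 (below the triangle threshold p ~ 1/n).


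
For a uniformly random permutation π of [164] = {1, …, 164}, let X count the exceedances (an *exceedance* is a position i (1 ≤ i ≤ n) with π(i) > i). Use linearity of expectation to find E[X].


Write X = Σ_{i=1}^{164} X_i, where X_i = 1_{π(i) > i}.
For each fixed i, π(i) is uniform over {1, …, 164} (marginal of a uniform permutation), so P[π(i) > i] = (n − i)/n. Summing: Σ_{i=1}^{164} (n − i)/n = (0 + 1 + … + 163)/164 = 164(164 − 1)/(2·164) = (164 − 1)/2.
Hence E[X] = Σ_{i=1}^{164} (164 − i)/164 = 163/2 ≈ 81.5000.

E[X] = 163/2 = 81.5000.


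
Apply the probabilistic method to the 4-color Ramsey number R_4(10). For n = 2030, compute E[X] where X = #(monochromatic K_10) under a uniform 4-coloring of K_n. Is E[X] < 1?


E[X] = C(2030, 10) · 4^{1 − 45} = 320298626039392096327195965 · 4^{−44} = 320298626039392096327195965/309485009821345068724781056.
As a reduced fraction: E[X] = 320298626039392096327195965/309485009821345068724781056 ≈ 1.035.
Is E[X] < 1? NO.
Since E[X] ≥ 1, the first-moment bound is inconclusive at n = 2030; it does NOT by itself certify R_4(10) > 2030.

E[X] = 320298626039392096327195965/309485009821345068724781056 ≈ 1.035; E[X] ≥ 1; first-moment method inconclusive here.


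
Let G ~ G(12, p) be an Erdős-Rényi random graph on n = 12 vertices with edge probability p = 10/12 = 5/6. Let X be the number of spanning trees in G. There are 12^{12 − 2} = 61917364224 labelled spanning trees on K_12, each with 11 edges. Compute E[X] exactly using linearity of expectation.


K_12 has 12^{12 − 2} = 61917364224 labelled spanning trees.
For each such spanning tree H, let X_H = 1 if all 11 edges of H are present in G. Then P[X_H = 1] = p^{11} = (5/6)^{11} = 48828125/362797056.
Summing the indicators: E[X] = Σ_H E[X_H] = 61917364224 · p^{11} = 61917364224 · 48828125/362797056 = 25000000000/3.
Numerically: E[X] ≈ 8.3333e+09.

E[X] = 61917364224 · (5/6)^{11} = 25000000000/3 ≈ 8.3333e+09.


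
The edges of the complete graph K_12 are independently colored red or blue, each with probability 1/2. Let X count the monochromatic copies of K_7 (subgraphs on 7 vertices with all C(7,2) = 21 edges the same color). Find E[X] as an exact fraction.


Let X = Σ_S X_S over the C(12, 7) = 792 subsets S of size 7, where X_S = 1 if the K_7 on S is monochromatic.
For a fixed S, the K_7 on S has C(7, 2) = 21 edges. P[all 21 edges red] = (1/2)^21, and likewise for blue, so P[monochromatic] = 2·(1/2)^21 = 2^{1 − 21} = 1/1048576.
By linearity: E[X] = C(12, 7) · 2^{1 − 21} = 792 · 1/1048576 = 99/131072.
Numerically: E[X] ≈ 0.00076.

E[X] = C(12,7)·2^(1−C(7,2)) = 99/131072 ≈ 0.00076.


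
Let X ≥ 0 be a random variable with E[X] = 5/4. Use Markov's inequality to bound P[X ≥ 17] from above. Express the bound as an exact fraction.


μ = E[X] = 5/4, a = 17.
Markov: P[X ≥ 17] ≤ μ/a = (5/4)/17 = 5/68.
Numerically: ≈ 0.073529.
(Since a = 17 > μ = 1.250000, the bound 5/68 is < 1 and informative.)

P[X ≥ 17] ≤ 5/68 ≈ 0.073529.


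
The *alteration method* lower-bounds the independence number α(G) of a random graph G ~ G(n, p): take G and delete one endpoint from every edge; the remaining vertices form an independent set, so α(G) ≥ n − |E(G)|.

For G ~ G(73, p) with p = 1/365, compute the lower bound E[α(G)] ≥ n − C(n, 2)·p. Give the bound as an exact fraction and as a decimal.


E[|E(G)|] = C(73, 2)·p = 2628 · (1/365) = 36/5.
E[α(G)] ≥ n − E[|E(G)|] = 73 − 36/5 = 329/5.
Numerically: ≈ 65.8000.
(This is only a lower bound; the true E[α(G)] may be larger.)

E[α(G)] ≥ 329/5 ≈ 65.8000.


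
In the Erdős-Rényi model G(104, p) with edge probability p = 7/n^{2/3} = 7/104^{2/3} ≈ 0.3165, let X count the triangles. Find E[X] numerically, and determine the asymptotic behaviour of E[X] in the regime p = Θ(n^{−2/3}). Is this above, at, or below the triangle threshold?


Number of potential triangles: C(104, 3) = 182104.
Each occurs with probability p³ ≈ (0.3165)³ ≈ 3.171228e-02.
By linearity: E[X] = C(104, 3)·p³ ≈ 182104 · 3.171228e-02 ≈ 5774.9327.
Since α = 2/3 < 1, p = c/n^{2/3} ≫ 1/n is above the triangle threshold p ~ 1/n. Asymptotically E[X] ~ (c³/6)·n^{3(1−α)} = (7³/6)·n^{1} → ∞; triangles are abundant w.h.p.

E[X] ≈ 5774.9327; in regime p = Θ(1/n^{2/3}) E[X] diverges (above the triangle threshold p ~ 1/n).


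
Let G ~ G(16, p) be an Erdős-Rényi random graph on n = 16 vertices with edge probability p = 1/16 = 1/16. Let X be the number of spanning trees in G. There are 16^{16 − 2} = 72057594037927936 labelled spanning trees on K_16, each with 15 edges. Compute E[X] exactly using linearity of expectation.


K_16 has 16^{16 − 2} = 72057594037927936 labelled spanning trees.
For each such spanning tree H, let X_H = 1 if all 15 edges of H are present in G. Then P[X_H = 1] = p^{15} = (1/16)^{15} = 1/1152921504606846976.
Summing the indicators: E[X] = Σ_H E[X_H] = 72057594037927936 · p^{15} = 72057594037927936 · 1/1152921504606846976 = 1/16.
Numerically: E[X] ≈ 0.0625.

E[X] = 72057594037927936 · (1/16)^{15} = 1/16 ≈ 0.0625.


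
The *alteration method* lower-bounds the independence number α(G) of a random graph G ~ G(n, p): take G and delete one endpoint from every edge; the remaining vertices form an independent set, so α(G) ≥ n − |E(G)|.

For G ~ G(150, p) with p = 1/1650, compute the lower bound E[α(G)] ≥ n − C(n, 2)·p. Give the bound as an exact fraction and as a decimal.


E[|E(G)|] = C(150, 2)·p = 11175 · (1/1650) = 149/22.
E[α(G)] ≥ n − E[|E(G)|] = 150 − 149/22 = 3151/22.
Numerically: ≈ 143.2273.
(This is only a lower bound; the true E[α(G)] may be larger.)

E[α(G)] ≥ 3151/22 ≈ 143.2273.


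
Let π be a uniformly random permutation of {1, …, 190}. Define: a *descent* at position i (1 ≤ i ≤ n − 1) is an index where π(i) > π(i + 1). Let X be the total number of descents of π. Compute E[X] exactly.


Write X = Σ X_I over i = 1, …, 189, with X_I the indicator of one descent.
There are 189 indicators.
For each fixed i, the pair (π(i), π(i+1)) is a uniformly random ordered pair of distinct values from {1, …, 190}; by symmetry P[π(i) > π(i+1)] = 1/2.
By linearity: E[X] = 189 · (1/2) = (190 − 1) · (1/2) = 189/2 ≈ 94.5000.

E[X] = 189/2 = 94.5000.


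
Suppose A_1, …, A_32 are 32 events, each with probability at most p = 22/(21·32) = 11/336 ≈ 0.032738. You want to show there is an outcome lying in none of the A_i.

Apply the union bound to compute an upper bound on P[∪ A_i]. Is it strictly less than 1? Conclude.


Union bound: P[∪_{i=1}^{32} A_i] ≤ Σ_i P[A_i] ≤ 32·p = 32·(11/336) = 22/21.
Numerically: 22/21 ≈ 1.047619.
Is 22/21 < 1? NO.
Since the bound 22/21 is ≥ 1, the union bound is uninformative here; it does NOT by itself certify existence.

32·p = 22/21 ≈ 1.047619; existence NOT certified by the union bound.


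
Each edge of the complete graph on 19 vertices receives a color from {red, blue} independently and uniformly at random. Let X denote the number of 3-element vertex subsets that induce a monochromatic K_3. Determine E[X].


Let X = Σ_S X_S over the C(19, 3) = 969 subsets S of size 3, where X_S = 1 if the K_3 on S is monochromatic.
For a fixed S, the K_3 on S has C(3, 2) = 3 edges. P[all 3 edges red] = (1/2)^3, and likewise for blue, so P[monochromatic] = 2·(1/2)^3 = 2^{1 − 3} = 1/4.
Summing: E[X] = C(19, 3) · 2^{1 − 3} = 969 · 1/4 = 969/4.
Numerically: E[X] ≈ 242.25000.

E[X] = C(19,3)·2^(1−C(3,2)) = 969/4 ≈ 242.25000.
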